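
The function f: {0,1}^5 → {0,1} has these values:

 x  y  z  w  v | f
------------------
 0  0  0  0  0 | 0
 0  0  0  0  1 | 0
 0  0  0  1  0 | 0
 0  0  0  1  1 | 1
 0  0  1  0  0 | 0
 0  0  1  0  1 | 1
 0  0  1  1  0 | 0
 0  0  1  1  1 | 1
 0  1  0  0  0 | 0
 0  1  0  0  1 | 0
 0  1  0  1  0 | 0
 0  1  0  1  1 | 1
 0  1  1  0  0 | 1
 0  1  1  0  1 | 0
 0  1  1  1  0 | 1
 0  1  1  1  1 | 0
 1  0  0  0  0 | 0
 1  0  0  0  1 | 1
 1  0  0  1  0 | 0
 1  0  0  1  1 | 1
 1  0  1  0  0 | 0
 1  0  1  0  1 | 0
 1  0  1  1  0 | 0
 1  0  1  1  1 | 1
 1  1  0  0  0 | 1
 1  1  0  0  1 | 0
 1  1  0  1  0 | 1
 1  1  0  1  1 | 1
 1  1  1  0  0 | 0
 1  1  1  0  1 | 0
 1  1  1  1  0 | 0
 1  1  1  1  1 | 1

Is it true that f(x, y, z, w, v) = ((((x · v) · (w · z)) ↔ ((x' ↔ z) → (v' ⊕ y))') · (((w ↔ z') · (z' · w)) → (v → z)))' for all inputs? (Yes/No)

Yes

Evaluate ((((x · v) · (w · z)) ↔ ((x' ↔ z) → (v' ⊕ y))') · (((w ↔ z') · (z' · w)) → (v → z)))' on each row and compare to f:
  x=0, y=0, z=0, w=0, v=0: formula gives 0, f = 0 ✓
  x=0, y=0, z=0, w=0, v=1: formula gives 0, f = 0 ✓
  x=0, y=0, z=0, w=1, v=0: formula gives 0, f = 0 ✓
  x=0, y=0, z=0, w=1, v=1: formula gives 1, f = 1 ✓
  … (the remaining 28 rows also agree.)
Every row agrees, so the formula is equivalent.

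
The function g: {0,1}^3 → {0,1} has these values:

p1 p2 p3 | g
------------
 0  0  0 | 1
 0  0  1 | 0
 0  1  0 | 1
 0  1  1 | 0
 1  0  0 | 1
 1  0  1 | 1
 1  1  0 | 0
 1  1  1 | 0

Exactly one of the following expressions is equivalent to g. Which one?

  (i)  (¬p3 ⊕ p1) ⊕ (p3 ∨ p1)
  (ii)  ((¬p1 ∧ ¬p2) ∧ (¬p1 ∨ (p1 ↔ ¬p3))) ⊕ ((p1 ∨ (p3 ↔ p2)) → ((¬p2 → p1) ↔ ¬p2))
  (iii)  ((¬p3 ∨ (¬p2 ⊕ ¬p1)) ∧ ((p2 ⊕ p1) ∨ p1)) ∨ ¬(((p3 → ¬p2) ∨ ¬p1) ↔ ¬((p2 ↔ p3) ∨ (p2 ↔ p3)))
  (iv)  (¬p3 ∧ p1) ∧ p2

(i) fails at (0,0,1): the formula yields 1, g is 0.
(iii) fails at (0,1,1): the formula yields 1, g is 0.
(iv) fails at (0,0,0): the formula yields 0, g is 1.
(ii) is the remaining candidate, and it agrees with g on all 8 inputs.

ii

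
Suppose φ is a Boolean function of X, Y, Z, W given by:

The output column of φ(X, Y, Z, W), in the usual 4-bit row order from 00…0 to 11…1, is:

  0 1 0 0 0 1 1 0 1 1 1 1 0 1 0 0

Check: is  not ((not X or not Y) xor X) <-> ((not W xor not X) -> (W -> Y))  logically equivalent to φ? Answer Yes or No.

Evaluate not ((not X or not Y) xor X) <-> ((not W xor not X) -> (W -> Y)) on each row and compare to φ:
  X=0, Y=0, Z=0, W=0: formula gives 0, φ = 0 ✓
  X=0, Y=0, Z=0, W=1: formula gives 1, φ = 1 ✓
  X=0, Y=0, Z=1, W=0: formula gives 0, φ = 0 ✓
  X=0, Y=0, Z=1, W=1: formula gives 1, but φ = 0 ✗
Row (0,0,1,1) is a counterexample, so the formula is not equivalent to φ.

No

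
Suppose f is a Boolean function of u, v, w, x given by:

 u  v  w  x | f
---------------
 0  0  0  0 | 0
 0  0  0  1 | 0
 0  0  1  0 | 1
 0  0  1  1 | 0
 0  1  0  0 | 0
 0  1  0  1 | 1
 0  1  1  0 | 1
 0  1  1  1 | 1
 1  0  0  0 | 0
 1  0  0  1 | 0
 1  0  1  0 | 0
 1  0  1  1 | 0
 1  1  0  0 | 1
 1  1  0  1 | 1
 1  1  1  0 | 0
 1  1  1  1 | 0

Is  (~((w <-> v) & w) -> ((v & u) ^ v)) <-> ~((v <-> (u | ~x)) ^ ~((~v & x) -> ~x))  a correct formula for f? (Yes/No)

No

Test each input against both f and the formula:
  u=0, v=0, w=0, x=0: formula gives 0, f = 0 ✓
  u=0, v=0, w=0, x=1: formula gives 0, f = 0 ✓
  u=0, v=0, w=1, x=0: formula gives 0, but f = 1 ✗
A single disagreement suffices: at (0,0,1,0) they differ, so the formula does not compute f.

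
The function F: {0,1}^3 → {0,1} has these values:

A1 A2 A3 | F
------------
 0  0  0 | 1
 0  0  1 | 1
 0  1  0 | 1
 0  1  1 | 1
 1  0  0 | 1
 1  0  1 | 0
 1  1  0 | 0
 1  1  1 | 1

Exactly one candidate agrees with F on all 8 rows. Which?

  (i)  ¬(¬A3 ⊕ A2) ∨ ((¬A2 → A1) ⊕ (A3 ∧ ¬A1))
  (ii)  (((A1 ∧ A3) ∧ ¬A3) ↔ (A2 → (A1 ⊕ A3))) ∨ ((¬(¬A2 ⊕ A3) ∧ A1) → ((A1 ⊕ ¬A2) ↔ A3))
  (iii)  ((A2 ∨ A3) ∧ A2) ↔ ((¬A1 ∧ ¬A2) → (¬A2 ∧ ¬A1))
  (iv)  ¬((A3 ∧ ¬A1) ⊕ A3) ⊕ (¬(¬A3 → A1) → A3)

ii

(i): at (0,0,0) it gives 0, but F = 1 — eliminated.
(iii): at (0,0,0) it gives 0, but F = 1 — eliminated.
(iv): at (0,0,1) it gives 0, but F = 1 — eliminated.
Only (ii) survives; checking it on all 8 rows confirms it matches F.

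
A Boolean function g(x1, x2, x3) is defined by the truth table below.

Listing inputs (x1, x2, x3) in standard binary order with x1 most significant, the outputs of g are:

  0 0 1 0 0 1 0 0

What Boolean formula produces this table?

g(x1, x2, x3) = ((not x1 and x2) and not x3) or ((x1 and not x2) and x3)

Collect the rows where g=1 — (0,1,0), (1,0,1) — and write one minterm per row: ¬x1·x2·¬x3, x1·¬x2·x3. Their union (logical OR) reproduces the table exactly.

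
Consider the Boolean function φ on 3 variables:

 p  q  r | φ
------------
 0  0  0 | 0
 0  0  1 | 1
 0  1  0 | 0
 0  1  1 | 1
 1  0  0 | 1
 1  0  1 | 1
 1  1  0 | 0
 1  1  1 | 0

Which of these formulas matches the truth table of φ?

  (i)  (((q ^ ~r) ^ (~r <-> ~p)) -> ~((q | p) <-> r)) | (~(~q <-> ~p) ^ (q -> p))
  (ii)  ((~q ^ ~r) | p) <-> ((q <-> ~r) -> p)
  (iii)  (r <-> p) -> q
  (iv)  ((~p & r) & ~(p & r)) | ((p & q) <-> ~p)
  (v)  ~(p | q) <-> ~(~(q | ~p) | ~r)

iv

(i) fails at (0,0,0): the formula yields 1, φ is 0.
(ii) fails at (0,0,1): the formula yields 0, φ is 1.
(iii) fails at (0,1,0): the formula yields 1, φ is 0.
(v) fails at (0,1,0): the formula yields 1, φ is 0.
(iv) is the remaining candidate, and it agrees with φ on all 8 inputs.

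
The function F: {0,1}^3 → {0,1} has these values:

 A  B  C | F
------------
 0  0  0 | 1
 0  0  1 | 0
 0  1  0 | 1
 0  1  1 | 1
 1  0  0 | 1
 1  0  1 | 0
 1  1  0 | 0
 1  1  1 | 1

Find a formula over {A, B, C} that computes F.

F is 0 on only 3 rows — (0,0,1), (1,0,1), (1,1,0). Writing each as a minterm (¬A·¬B·C, A·¬B·C, A·B·¬C) and OR-ing them characterizes exactly where F=0, so F is the negation of that disjunction.

F(A, B, C) = not ((((not A and not B) and C) or ((A and not B) and C)) or ((A and B) and not C))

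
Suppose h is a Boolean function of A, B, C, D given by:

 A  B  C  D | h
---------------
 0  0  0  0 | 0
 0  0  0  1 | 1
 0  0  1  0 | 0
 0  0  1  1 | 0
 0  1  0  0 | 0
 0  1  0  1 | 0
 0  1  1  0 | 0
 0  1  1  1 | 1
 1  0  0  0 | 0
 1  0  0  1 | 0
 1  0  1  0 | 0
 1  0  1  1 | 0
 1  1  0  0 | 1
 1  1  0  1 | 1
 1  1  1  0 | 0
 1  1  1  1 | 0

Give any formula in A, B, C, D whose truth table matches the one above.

h=1 on 4 inputs: (0,0,0,1), (0,1,1,1), (1,1,0,0), (1,1,0,1). Reading each as a conjunction of literals (¬A·¬B·¬C·D, ¬A·B·C·D, A·B·¬C·¬D, A·B·¬C·D) and taking the OR gives the canonical DNF.

h(A, B, C, D) = (((((not A and not B) and not C) and D) or (((not A and B) and C) and D)) or (((A and B) and not C) and not D)) or (((A and B) and not C) and D)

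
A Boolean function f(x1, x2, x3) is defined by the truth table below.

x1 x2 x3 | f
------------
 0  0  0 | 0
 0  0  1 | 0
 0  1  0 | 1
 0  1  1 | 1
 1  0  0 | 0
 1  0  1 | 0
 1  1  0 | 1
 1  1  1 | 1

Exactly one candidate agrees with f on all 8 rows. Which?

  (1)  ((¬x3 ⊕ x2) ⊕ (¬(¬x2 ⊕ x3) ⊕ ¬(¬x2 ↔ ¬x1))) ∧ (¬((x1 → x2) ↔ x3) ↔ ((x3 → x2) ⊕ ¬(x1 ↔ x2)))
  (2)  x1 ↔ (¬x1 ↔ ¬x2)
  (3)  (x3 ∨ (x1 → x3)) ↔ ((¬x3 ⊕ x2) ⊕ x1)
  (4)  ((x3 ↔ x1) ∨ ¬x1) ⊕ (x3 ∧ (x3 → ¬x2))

(1) fails at (0,0,0): the formula yields 1, f is 0.
(3) fails at (0,0,0): the formula yields 1, f is 0.
(4) fails at (0,0,0): the formula yields 1, f is 0.
Only (2) survives; checking it on all 8 rows confirms it matches f.

2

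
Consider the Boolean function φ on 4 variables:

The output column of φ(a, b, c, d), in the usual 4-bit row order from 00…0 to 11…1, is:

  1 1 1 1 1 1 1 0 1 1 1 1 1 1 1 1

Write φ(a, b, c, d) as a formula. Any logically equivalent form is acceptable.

φ(a, b, c, d) = ¬(((¬a ∧ b) ∧ c) ∧ d)

φ is 0 on exactly one input, (0,1,1,1), whose minterm is ¬a·b·c·d. So φ is the negation of that single conjunction.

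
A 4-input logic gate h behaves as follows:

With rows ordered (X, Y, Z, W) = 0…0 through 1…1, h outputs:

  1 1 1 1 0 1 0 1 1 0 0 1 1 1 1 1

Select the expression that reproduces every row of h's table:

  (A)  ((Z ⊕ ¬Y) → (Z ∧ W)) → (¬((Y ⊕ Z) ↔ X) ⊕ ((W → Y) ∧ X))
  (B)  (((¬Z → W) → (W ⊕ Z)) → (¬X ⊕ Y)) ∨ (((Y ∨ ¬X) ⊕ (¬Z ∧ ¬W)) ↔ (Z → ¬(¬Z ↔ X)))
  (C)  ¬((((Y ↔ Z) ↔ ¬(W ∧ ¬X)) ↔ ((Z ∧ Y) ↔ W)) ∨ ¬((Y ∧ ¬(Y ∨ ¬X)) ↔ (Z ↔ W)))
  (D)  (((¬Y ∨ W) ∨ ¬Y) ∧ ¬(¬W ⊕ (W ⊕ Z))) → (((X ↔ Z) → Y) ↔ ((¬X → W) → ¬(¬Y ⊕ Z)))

B

(A) fails at (0,1,0,0): the formula yields 1, h is 0.
(C) fails at (0,0,0,0): the formula yields 0, h is 1.
(D) fails at (0,1,0,0): the formula yields 1, h is 0.
(B) is the remaining candidate, and it agrees with h on all 16 inputs.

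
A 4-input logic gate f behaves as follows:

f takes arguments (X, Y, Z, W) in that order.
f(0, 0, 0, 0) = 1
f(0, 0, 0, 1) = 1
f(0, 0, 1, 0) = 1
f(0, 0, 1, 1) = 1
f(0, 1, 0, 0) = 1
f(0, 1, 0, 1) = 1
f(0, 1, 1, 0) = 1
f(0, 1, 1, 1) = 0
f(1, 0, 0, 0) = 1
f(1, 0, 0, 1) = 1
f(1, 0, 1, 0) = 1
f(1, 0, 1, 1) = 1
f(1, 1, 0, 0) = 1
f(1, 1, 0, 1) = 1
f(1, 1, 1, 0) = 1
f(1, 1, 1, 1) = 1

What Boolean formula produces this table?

f(X, Y, Z, W) = not (((not X and Y) and Z) and W)

f is 0 on exactly one input, (0,1,1,1), whose minterm is ¬X·Y·Z·W. So f is the negation of that single conjunction.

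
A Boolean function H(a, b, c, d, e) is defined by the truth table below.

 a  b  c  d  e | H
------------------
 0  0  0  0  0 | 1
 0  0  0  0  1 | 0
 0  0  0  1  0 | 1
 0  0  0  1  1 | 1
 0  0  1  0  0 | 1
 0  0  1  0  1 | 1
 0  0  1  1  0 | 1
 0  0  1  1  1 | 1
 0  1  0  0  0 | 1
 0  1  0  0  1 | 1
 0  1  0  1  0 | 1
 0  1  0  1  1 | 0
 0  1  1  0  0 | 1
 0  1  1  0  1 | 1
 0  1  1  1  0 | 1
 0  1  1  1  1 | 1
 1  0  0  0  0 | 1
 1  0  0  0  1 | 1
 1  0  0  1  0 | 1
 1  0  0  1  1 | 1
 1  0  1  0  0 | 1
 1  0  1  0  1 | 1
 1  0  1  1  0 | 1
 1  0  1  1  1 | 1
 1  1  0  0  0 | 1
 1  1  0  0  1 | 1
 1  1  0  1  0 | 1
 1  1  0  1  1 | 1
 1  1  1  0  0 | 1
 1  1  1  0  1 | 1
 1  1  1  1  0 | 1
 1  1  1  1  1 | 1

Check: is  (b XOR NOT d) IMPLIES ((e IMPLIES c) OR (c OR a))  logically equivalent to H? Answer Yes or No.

Yes

Test each input against both H and the formula:
  a=0, b=0, c=0, d=0, e=0: formula gives 1, H = 1 ✓
  a=0, b=0, c=0, d=0, e=1: formula gives 0, H = 0 ✓
  a=0, b=0, c=0, d=1, e=0: formula gives 1, H = 1 ✓
  a=0, b=0, c=0, d=1, e=1: formula gives 1, H = 1 ✓
  … (the remaining 28 rows also agree.)
No disagreement on any input; they are logically equivalent.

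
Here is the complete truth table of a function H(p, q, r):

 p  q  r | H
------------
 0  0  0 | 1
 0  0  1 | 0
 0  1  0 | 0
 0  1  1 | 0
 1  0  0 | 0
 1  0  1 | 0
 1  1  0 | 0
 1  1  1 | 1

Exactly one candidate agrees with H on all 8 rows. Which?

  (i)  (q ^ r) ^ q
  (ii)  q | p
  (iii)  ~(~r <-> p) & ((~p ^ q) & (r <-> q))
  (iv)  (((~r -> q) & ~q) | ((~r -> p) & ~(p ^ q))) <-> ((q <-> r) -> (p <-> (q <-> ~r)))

iii

(i) disagrees with H on (0,0,0) (formula → 0, table → 1); rule it out.
(ii) disagrees with H on (0,0,0) (formula → 0, table → 1); rule it out.
(iv) disagrees with H on (0,0,0) (formula → 0, table → 1); rule it out.
(iii) is the remaining candidate, and it agrees with H on all 8 inputs.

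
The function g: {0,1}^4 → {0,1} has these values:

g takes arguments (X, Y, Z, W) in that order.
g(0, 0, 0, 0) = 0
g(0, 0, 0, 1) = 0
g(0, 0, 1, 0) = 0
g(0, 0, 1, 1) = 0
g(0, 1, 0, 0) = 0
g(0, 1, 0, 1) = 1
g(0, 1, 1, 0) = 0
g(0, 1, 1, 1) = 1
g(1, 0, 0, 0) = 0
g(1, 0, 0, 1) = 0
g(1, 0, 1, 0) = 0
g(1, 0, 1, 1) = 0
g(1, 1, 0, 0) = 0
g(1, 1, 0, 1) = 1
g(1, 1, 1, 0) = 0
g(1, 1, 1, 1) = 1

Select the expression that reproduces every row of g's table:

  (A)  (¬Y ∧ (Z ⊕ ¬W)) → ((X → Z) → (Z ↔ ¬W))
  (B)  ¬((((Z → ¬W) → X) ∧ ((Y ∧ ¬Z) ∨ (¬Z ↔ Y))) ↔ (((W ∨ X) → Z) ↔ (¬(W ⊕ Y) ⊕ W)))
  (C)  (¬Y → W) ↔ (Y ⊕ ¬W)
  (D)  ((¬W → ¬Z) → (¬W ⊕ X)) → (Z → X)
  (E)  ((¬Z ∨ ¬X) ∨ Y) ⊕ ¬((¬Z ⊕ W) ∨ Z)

C

(A): at (0,0,0,1) it gives 1, but g = 0 — eliminated.
(B): at (0,0,0,0) it gives 1, but g = 0 — eliminated.
(D): at (0,0,0,0) it gives 1, but g = 0 — eliminated.
(E): at (0,0,0,0) it gives 1, but g = 0 — eliminated.
That leaves (C). Evaluating it on every row reproduces the table of g exactly.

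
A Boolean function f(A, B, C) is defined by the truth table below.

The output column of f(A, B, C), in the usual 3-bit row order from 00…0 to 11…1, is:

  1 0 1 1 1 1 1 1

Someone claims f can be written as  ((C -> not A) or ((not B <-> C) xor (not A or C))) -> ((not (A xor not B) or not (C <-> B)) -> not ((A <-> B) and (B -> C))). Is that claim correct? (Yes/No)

Yes

Evaluate ((C -> not A) or ((not B <-> C) xor (not A or C))) -> ((not (A xor not B) or not (C <-> B)) -> not ((A <-> B) and (B -> C))) on each row and compare to f:
  A=0, B=0, C=0: formula gives 1, f = 1 ✓
  A=0, B=0, C=1: formula gives 0, f = 0 ✓
  A=0, B=1, C=0: formula gives 1, f = 1 ✓
  A=0, B=1, C=1: formula gives 1, f = 1 ✓
  A=1, B=0, C=0: formula gives 1, f = 1 ✓
  … (the remaining 3 rows also agree.)
No disagreement on any input; they are logically equivalent.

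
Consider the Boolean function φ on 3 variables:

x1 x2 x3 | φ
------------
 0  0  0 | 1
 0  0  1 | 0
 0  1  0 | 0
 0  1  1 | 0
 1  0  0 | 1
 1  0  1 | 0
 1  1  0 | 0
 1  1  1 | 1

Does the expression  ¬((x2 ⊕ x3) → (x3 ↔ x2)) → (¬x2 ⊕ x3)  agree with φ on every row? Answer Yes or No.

Test each input against both φ and the formula:
  x1=0, x2=0, x3=0: formula gives 1, φ = 1 ✓
  x1=0, x2=0, x3=1: formula gives 0, φ = 0 ✓
  x1=0, x2=1, x3=0: formula gives 0, φ = 0 ✓
  x1=0, x2=1, x3=1: formula gives 1, but φ = 0 ✗
Row (0,1,1) is a counterexample, so the formula is not equivalent to φ.

No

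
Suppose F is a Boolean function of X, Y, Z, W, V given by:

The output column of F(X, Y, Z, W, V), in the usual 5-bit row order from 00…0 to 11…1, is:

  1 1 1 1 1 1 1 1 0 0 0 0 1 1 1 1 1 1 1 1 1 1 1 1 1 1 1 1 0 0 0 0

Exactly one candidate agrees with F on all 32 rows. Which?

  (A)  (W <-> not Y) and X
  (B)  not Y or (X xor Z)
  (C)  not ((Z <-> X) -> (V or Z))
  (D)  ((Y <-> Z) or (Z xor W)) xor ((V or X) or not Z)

(A) fails at (0,0,0,0,0): the formula yields 0, F is 1.
(C) fails at (0,0,0,0,1): the formula yields 0, F is 1.
(D) fails at (0,0,0,0,0): the formula yields 0, F is 1.
Only (B) survives; checking it on all 32 rows confirms it matches F.

B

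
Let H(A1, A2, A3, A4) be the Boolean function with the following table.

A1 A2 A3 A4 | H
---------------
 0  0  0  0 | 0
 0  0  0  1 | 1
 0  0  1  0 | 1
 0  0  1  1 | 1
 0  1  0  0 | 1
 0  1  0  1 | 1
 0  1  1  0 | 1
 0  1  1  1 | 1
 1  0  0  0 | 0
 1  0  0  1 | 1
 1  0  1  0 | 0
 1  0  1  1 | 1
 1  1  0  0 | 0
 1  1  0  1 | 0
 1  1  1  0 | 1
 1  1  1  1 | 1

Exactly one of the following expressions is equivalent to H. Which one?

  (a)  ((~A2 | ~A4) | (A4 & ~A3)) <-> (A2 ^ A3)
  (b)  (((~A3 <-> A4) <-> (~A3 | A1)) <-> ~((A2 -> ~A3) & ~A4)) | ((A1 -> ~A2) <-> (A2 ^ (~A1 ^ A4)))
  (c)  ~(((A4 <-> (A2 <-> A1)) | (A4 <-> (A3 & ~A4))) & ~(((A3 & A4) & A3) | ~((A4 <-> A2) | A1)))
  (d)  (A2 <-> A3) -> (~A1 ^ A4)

c

(a): at (0,0,0,1) it gives 0, but H = 1 — eliminated.
(b): at (0,0,0,0) it gives 1, but H = 0 — eliminated.
(d): at (0,0,0,0) it gives 1, but H = 0 — eliminated.
(c) is the remaining candidate, and it agrees with H on all 16 inputs.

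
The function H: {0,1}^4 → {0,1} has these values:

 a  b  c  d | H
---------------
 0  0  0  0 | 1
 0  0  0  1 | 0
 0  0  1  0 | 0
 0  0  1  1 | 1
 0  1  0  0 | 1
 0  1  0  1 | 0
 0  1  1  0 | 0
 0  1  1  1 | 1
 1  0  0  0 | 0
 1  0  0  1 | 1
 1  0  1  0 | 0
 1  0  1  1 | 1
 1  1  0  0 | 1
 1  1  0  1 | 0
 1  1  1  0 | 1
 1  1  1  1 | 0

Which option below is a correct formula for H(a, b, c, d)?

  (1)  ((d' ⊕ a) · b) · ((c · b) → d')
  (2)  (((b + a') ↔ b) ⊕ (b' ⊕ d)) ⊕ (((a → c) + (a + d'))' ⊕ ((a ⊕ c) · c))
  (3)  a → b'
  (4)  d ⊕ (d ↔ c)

(1) fails at (0,0,0,0): the formula yields 0, H is 1.
(3) fails at (0,0,0,1): the formula yields 1, H is 0.
(4) fails at (0,0,0,1): the formula yields 1, H is 0.
Only (2) survives; checking it on all 16 rows confirms it matches H.

2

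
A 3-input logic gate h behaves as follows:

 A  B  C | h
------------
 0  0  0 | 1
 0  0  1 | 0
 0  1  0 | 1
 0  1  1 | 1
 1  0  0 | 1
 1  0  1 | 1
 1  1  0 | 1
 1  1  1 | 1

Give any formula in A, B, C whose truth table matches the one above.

h(A, B, C) = NOT ((NOT A AND NOT B) AND C)

Only row (0,0,1) gives 0. So h is 1 everywhere except there — the complement of the minterm ¬A·¬B·C.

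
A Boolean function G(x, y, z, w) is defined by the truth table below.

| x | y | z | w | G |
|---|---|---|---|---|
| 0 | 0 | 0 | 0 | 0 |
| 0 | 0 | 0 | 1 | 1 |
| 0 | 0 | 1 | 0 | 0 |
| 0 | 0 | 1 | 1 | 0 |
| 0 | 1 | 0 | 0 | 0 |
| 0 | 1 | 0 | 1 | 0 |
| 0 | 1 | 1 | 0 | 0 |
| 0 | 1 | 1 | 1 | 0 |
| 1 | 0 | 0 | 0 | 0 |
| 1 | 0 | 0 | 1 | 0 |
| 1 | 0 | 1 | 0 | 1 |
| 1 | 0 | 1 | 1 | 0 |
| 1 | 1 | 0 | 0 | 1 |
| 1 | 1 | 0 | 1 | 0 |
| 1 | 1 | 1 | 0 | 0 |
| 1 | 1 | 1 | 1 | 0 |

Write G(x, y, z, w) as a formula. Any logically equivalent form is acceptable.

G(x, y, z, w) = ((((¬x ∧ ¬y) ∧ ¬z) ∧ w) ∨ (((x ∧ ¬y) ∧ z) ∧ ¬w)) ∨ (((x ∧ y) ∧ ¬z) ∧ ¬w)

G=1 on 3 inputs: (0,0,0,1), (1,0,1,0), (1,1,0,0). Reading each as a conjunction of literals (¬x·¬y·¬z·w, x·¬y·z·¬w, x·y·¬z·¬w) and taking the OR gives the canonical DNF.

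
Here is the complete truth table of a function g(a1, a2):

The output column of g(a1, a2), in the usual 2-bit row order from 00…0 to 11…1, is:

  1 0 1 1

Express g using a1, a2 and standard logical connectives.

g(a1, a2) = a2 -> a1

This is a2 → a1 (false only at 0,1).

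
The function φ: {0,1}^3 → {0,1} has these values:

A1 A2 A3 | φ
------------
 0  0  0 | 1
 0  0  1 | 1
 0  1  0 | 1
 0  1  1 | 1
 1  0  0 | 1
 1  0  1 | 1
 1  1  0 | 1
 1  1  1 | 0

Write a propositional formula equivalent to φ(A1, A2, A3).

φ(A1, A2, A3) = NOT ((A1 AND A2) AND A3)

The output is 0 only when every input is 1 — NAND of all inputs.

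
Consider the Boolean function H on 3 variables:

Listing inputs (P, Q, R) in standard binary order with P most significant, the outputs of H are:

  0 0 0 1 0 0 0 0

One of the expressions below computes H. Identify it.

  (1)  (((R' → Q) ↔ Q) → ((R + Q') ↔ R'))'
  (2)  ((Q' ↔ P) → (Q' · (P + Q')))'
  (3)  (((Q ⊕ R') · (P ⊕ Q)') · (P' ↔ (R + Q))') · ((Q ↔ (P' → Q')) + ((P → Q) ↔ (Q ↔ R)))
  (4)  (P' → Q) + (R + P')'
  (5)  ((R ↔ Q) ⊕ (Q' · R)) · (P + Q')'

(1) fails at (0,1,0): the formula yields 1, H is 0.
(2) fails at (0,1,0): the formula yields 1, H is 0.
(3) fails at (0,0,0): the formula yields 1, H is 0.
(4) fails at (0,1,0): the formula yields 1, H is 0.
Only (5) survives; checking it on all 8 rows confirms it matches H.

5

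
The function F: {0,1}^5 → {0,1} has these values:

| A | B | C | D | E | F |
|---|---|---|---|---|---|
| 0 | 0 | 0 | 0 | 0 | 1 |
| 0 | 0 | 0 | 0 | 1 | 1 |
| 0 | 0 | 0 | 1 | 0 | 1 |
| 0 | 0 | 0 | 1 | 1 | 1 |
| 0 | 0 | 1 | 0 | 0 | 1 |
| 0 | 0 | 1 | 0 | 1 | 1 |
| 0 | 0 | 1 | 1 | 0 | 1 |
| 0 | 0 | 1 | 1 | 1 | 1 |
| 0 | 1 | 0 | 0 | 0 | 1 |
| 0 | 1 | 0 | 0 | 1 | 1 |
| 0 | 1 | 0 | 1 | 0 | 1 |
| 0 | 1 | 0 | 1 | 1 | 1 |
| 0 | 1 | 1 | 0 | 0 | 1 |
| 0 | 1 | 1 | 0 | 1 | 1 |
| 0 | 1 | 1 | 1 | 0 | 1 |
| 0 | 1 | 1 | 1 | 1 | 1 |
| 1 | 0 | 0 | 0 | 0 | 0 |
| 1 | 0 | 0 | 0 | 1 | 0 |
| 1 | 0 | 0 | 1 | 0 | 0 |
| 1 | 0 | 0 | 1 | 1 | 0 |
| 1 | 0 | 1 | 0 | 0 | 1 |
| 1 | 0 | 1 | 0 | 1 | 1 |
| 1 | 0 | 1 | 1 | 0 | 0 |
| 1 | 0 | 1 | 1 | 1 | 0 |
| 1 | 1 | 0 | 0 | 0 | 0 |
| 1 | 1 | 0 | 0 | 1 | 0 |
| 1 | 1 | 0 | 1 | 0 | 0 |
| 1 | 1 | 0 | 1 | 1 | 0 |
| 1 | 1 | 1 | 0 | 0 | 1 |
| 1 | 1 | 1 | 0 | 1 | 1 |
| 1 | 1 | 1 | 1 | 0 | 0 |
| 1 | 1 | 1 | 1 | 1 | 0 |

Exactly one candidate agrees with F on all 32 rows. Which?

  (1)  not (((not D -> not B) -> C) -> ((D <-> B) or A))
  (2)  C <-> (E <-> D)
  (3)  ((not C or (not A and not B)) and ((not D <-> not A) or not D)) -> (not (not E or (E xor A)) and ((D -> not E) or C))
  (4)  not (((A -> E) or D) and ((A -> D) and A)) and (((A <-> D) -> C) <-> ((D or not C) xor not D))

(1) disagrees with F on (0,0,0,0,0) (formula → 0, table → 1); rule it out.
(2) disagrees with F on (0,0,0,0,0) (formula → 0, table → 1); rule it out.
(3) disagrees with F on (0,0,0,0,0) (formula → 0, table → 1); rule it out.
Only (4) survives; checking it on all 32 rows confirms it matches F.

4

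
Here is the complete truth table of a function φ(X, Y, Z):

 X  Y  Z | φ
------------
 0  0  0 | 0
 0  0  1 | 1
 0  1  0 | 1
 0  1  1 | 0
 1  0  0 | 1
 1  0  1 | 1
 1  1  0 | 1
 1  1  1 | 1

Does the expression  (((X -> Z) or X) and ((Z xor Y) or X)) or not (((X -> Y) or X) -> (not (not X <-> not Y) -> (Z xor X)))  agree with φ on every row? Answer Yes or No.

Yes

Evaluate (((X -> Z) or X) and ((Z xor Y) or X)) or not (((X -> Y) or X) -> (not (not X <-> not Y) -> (Z xor X))) on each row and compare to φ:
  X=0, Y=0, Z=0: formula gives 0, φ = 0 ✓
  X=0, Y=0, Z=1: formula gives 1, φ = 1 ✓
  X=0, Y=1, Z=0: formula gives 1, φ = 1 ✓
  X=0, Y=1, Z=1: formula gives 0, φ = 0 ✓
  X=1, Y=0, Z=0: formula gives 1, φ = 1 ✓
  …and likewise for the remaining 3 rows.
All 8 rows match — the expression computes φ exactly.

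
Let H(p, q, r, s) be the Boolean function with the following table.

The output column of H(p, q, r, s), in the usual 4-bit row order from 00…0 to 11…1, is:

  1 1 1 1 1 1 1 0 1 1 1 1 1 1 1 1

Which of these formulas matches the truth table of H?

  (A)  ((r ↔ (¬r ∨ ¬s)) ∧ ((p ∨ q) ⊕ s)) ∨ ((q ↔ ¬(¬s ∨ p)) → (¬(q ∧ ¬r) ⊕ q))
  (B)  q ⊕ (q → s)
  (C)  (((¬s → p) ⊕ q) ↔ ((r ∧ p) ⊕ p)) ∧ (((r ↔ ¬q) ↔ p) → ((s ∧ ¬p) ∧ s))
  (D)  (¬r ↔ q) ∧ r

A

(B) disagrees with H on (0,1,0,1) (formula → 0, table → 1); rule it out.
(C) disagrees with H on (0,0,0,0) (formula → 0, table → 1); rule it out.
(D) disagrees with H on (0,0,0,0) (formula → 0, table → 1); rule it out.
(A) is the remaining candidate, and it agrees with H on all 16 inputs.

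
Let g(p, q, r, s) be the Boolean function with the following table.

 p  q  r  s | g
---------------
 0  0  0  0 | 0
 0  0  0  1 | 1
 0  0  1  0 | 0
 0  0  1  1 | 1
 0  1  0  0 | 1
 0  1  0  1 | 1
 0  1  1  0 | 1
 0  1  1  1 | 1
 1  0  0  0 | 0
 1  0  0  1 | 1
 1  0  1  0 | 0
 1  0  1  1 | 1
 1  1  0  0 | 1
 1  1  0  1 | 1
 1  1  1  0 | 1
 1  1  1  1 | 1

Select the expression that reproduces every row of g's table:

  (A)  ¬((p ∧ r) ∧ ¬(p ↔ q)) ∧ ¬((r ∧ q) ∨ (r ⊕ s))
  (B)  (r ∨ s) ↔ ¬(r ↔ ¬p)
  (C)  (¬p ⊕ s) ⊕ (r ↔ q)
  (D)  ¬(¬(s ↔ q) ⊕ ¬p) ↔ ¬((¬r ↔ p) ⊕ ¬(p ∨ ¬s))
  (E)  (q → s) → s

E

(A) fails at (0,0,0,0): the formula yields 1, g is 0.
(B) fails at (0,0,1,1): the formula yields 0, g is 1.
(C) fails at (0,0,1,0): the formula yields 1, g is 0.
(D) fails at (0,0,0,1): the formula yields 0, g is 1.
That leaves (E). Evaluating it on every row reproduces the table of g exactly.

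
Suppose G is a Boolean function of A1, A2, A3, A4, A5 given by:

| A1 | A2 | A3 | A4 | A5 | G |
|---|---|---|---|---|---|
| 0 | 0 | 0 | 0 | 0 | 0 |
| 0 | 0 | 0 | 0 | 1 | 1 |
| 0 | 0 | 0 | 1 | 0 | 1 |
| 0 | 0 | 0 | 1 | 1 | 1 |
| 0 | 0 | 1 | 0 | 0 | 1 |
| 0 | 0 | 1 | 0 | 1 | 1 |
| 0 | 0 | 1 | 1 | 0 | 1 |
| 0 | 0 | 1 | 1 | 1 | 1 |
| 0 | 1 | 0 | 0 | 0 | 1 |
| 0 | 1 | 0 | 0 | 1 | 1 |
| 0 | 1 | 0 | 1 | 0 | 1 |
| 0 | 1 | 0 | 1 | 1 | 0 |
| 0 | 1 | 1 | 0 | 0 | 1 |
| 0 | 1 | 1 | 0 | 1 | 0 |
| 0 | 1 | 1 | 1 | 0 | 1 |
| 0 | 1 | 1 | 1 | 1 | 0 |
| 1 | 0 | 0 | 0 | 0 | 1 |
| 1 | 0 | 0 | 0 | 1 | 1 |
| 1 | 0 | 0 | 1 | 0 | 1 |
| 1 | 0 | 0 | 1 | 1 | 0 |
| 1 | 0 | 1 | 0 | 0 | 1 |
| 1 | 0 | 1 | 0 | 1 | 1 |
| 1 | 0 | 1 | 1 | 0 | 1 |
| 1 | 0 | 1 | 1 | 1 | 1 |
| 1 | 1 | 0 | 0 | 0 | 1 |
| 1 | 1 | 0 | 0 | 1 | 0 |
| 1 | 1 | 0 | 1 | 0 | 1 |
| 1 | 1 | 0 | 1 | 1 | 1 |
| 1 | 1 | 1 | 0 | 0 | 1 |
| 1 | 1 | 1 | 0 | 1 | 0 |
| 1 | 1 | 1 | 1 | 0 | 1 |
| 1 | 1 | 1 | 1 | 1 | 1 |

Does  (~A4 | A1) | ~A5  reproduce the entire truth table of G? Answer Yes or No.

No

Test each input against both G and the formula:
  A1=0, A2=0, A3=0, A4=0, A5=0: formula gives 1, but G = 0 ✗
Row (0,0,0,0,0) is a counterexample, so the formula is not equivalent to G.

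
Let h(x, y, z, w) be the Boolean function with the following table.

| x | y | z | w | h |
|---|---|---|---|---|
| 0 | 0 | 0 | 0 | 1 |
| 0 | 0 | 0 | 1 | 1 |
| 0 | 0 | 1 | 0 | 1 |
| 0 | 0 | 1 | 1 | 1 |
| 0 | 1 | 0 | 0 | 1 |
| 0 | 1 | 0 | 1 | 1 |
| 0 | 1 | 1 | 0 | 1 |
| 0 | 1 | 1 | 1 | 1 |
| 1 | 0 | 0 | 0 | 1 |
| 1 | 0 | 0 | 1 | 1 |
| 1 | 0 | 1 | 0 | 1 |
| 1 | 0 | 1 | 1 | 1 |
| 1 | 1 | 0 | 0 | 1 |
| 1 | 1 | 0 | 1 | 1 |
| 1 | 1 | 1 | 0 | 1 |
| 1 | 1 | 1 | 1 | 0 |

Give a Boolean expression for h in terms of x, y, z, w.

h(x, y, z, w) = ~(((x & y) & z) & w)

Only row (1,1,1,1) gives 0. So h is 1 everywhere except there — the complement of the minterm x·y·z·w.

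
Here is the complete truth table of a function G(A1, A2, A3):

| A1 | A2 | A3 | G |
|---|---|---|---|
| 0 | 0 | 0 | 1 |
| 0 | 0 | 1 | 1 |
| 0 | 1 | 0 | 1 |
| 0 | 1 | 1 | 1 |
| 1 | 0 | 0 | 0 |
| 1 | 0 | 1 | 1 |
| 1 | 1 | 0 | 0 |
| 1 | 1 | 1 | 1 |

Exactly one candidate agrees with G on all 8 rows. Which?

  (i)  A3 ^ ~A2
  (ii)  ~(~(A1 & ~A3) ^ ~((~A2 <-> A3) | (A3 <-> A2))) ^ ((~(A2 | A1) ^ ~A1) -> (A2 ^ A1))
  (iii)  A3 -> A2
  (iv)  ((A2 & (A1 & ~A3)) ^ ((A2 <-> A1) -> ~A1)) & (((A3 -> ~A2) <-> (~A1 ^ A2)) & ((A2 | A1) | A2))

ii

(i): at (0,0,1) it gives 0, but G = 1 — eliminated.
(iii): at (0,0,1) it gives 0, but G = 1 — eliminated.
(iv): at (0,0,0) it gives 0, but G = 1 — eliminated.
That leaves (ii). Evaluating it on every row reproduces the table of G exactly.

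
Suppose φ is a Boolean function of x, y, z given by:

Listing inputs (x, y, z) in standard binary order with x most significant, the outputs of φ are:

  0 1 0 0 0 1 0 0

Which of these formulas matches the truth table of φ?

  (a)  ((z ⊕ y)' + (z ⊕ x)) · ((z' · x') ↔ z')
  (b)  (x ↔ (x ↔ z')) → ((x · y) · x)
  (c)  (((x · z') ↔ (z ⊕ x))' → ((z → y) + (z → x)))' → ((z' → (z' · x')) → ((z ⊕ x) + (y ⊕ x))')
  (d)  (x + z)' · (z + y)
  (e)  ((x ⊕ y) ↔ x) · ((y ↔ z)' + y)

e

(a) disagrees with φ on (0,0,0) (formula → 1, table → 0); rule it out.
(b) disagrees with φ on (0,1,1) (formula → 1, table → 0); rule it out.
(c) disagrees with φ on (0,0,0) (formula → 1, table → 0); rule it out.
(d) disagrees with φ on (0,0,1) (formula → 0, table → 1); rule it out.
(e) is the remaining candidate, and it agrees with φ on all 8 inputs.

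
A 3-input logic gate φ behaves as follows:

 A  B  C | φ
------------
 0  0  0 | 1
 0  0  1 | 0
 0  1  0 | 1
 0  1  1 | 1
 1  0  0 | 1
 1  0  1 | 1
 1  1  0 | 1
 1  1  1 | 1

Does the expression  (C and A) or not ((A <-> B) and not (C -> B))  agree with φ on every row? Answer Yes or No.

Test each input against both φ and the formula:
  A=0, B=0, C=0: formula gives 1, φ = 1 ✓
  A=0, B=0, C=1: formula gives 0, φ = 0 ✓
  A=0, B=1, C=0: formula gives 1, φ = 1 ✓
  A=0, B=1, C=1: formula gives 1, φ = 1 ✓
  A=1, B=0, C=0: formula gives 1, φ = 1 ✓
  …and likewise for the remaining 3 rows.
All 8 rows match — the expression computes φ exactly.

Yes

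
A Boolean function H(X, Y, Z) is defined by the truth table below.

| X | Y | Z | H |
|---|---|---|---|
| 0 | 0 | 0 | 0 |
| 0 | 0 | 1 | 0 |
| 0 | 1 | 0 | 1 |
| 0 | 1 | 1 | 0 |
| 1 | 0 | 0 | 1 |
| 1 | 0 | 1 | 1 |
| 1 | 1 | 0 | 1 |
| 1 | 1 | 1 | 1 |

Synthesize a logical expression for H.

H is 0 on only 3 rows — (0,0,0), (0,0,1), (0,1,1). Writing each as a minterm (¬X·¬Y·¬Z, ¬X·¬Y·Z, ¬X·Y·Z) and OR-ing them characterizes exactly where H=0, so H is the negation of that disjunction.

H(X, Y, Z) = ¬((((¬X ∧ ¬Y) ∧ ¬Z) ∨ ((¬X ∧ ¬Y) ∧ Z)) ∨ ((¬X ∧ Y) ∧ Z))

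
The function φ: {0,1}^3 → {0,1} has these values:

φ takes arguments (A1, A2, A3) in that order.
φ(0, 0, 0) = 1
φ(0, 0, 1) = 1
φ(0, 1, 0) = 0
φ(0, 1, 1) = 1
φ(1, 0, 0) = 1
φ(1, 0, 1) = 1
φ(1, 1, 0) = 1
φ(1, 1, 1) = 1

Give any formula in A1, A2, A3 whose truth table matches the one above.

Only row (0,1,0) gives 0. So φ is 1 everywhere except there — the complement of the minterm ¬A1·A2·¬A3.

φ(A1, A2, A3) = ~((~A1 & A2) & ~A3)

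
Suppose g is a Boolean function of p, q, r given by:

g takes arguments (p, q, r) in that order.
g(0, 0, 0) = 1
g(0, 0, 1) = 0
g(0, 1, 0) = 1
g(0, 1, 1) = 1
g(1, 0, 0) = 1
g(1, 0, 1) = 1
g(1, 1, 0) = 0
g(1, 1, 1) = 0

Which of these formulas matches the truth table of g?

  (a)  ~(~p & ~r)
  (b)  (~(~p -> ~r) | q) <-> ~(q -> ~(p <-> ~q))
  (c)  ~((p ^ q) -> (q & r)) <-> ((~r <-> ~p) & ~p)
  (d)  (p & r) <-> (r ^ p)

b

(a) disagrees with g on (0,0,0) (formula → 0, table → 1); rule it out.
(c) disagrees with g on (0,0,0) (formula → 0, table → 1); rule it out.
(d) disagrees with g on (0,1,1) (formula → 0, table → 1); rule it out.
That leaves (b). Evaluating it on every row reproduces the table of g exactly.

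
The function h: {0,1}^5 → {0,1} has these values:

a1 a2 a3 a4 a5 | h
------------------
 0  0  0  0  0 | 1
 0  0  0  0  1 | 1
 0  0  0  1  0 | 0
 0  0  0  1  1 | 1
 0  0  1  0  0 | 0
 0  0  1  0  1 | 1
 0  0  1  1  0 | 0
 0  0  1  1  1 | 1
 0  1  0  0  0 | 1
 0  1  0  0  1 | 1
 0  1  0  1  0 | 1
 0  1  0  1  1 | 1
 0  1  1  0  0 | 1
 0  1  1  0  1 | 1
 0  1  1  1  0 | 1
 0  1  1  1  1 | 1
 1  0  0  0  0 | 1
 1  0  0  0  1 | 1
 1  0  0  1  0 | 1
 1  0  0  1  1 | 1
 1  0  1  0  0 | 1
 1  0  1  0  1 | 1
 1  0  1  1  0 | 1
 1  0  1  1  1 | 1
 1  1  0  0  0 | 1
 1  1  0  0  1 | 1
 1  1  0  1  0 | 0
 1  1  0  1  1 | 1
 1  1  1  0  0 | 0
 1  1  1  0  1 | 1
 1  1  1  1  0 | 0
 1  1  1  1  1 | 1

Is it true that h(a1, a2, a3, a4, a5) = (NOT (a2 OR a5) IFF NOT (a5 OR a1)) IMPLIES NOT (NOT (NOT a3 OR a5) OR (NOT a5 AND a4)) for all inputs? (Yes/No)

Yes

Check the formula against h row by row:
  a1=0, a2=0, a3=0, a4=0, a5=0: formula gives 1, h = 1 ✓
  a1=0, a2=0, a3=0, a4=0, a5=1: formula gives 1, h = 1 ✓
  a1=0, a2=0, a3=0, a4=1, a5=0: formula gives 0, h = 0 ✓
  a1=0, a2=0, a3=0, a4=1, a5=1: formula gives 1, h = 1 ✓
  … (the remaining 28 rows also agree.)
All 32 rows match — the expression computes h exactly.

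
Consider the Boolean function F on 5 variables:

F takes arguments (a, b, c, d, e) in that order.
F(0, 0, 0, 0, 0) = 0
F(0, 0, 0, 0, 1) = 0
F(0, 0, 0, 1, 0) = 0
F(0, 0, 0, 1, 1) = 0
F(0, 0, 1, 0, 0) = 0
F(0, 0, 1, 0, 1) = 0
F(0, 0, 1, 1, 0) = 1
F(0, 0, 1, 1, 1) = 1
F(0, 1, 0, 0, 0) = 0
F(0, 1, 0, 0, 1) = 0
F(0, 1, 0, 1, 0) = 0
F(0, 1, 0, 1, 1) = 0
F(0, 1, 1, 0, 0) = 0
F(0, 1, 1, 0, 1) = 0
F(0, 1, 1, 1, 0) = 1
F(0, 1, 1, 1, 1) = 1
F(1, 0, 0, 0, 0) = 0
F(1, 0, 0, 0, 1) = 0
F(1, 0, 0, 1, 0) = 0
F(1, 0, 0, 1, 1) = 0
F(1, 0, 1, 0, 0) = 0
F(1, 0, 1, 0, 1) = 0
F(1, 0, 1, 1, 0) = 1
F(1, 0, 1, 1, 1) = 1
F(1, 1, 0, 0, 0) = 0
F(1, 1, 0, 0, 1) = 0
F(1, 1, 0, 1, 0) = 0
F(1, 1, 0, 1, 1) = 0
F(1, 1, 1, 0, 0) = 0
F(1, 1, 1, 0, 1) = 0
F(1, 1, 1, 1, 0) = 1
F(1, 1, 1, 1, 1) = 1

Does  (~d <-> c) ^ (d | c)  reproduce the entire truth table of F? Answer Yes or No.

Yes

Test each input against both F and the formula:
  a=0, b=0, c=0, d=0, e=0: formula gives 0, F = 0 ✓
  a=0, b=0, c=0, d=0, e=1: formula gives 0, F = 0 ✓
  a=0, b=0, c=0, d=1, e=0: formula gives 0, F = 0 ✓
  a=0, b=0, c=0, d=1, e=1: formula gives 0, F = 0 ✓
  … (the remaining 28 rows also agree.)
No disagreement on any input; they are logically equivalent.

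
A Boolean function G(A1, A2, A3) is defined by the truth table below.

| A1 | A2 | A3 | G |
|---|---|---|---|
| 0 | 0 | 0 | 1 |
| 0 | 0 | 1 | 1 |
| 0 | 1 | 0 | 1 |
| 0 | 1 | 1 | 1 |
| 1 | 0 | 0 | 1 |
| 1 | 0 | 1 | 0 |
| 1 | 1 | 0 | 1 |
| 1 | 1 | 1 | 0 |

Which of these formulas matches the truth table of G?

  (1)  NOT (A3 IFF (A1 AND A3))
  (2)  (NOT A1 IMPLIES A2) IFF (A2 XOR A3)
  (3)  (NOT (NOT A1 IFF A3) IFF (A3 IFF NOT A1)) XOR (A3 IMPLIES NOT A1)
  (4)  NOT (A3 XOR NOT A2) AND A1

(1) fails at (0,0,0): the formula yields 0, G is 1.
(2) fails at (0,0,1): the formula yields 0, G is 1.
(4) fails at (0,0,0): the formula yields 0, G is 1.
(3) is the remaining candidate, and it agrees with G on all 8 inputs.

3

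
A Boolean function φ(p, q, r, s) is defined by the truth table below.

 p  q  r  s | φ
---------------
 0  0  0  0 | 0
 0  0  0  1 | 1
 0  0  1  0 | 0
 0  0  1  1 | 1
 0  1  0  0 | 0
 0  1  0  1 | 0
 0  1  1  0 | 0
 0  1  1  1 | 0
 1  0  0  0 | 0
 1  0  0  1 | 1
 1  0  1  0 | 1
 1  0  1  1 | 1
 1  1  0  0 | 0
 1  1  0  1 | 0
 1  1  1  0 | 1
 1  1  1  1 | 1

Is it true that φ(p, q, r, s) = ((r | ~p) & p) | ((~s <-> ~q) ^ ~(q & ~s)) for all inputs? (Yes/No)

Test each input against both φ and the formula:
  p=0, q=0, r=0, s=0: formula gives 0, φ = 0 ✓
  p=0, q=0, r=0, s=1: formula gives 1, φ = 1 ✓
  p=0, q=0, r=1, s=0: formula gives 0, φ = 0 ✓
  p=0, q=0, r=1, s=1: formula gives 1, φ = 1 ✓
  …and likewise for the remaining 12 rows.
All 16 rows match — the expression computes φ exactly.

Yes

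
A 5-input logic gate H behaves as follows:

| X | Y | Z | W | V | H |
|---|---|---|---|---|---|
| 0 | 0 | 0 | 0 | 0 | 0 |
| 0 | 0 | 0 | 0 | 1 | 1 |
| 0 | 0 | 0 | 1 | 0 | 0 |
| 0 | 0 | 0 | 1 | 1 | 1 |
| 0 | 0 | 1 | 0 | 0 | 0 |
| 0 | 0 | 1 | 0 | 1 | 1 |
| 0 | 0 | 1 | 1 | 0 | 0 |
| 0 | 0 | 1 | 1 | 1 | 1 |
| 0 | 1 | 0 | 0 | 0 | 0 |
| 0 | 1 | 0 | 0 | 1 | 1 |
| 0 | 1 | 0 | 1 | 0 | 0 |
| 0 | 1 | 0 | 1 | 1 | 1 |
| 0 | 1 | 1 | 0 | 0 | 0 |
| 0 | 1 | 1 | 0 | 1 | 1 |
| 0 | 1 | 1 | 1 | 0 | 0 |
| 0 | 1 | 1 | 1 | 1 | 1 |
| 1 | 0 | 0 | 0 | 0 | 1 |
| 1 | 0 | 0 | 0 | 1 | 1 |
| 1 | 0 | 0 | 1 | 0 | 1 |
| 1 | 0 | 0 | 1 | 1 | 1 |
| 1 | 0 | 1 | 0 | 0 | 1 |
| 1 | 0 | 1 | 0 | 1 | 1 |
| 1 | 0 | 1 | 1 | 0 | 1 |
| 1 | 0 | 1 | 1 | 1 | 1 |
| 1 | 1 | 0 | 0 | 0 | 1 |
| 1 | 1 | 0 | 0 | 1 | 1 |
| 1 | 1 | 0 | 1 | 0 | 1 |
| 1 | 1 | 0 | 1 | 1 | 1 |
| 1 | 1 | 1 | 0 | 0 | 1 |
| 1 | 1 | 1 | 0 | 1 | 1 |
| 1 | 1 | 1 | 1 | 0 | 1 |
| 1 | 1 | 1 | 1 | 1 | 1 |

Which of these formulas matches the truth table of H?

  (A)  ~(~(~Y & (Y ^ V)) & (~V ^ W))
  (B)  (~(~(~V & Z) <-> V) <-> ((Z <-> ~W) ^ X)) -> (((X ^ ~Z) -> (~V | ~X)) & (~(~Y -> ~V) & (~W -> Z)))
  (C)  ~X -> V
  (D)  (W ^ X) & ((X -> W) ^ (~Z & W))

(A) fails at (0,0,0,1,0): the formula yields 1, H is 0.
(B) fails at (0,0,0,0,0): the formula yields 1, H is 0.
(D) fails at (0,0,0,0,1): the formula yields 0, H is 1.
That leaves (C). Evaluating it on every row reproduces the table of H exactly.

C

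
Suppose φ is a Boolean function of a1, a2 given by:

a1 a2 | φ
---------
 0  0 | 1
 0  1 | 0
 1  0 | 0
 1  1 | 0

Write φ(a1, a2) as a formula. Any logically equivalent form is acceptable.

φ(a1, a2) = a1' · a2'

φ is 1 on exactly one input, (0,0), whose minterm is ¬a1·¬a2. So φ is just that conjunction.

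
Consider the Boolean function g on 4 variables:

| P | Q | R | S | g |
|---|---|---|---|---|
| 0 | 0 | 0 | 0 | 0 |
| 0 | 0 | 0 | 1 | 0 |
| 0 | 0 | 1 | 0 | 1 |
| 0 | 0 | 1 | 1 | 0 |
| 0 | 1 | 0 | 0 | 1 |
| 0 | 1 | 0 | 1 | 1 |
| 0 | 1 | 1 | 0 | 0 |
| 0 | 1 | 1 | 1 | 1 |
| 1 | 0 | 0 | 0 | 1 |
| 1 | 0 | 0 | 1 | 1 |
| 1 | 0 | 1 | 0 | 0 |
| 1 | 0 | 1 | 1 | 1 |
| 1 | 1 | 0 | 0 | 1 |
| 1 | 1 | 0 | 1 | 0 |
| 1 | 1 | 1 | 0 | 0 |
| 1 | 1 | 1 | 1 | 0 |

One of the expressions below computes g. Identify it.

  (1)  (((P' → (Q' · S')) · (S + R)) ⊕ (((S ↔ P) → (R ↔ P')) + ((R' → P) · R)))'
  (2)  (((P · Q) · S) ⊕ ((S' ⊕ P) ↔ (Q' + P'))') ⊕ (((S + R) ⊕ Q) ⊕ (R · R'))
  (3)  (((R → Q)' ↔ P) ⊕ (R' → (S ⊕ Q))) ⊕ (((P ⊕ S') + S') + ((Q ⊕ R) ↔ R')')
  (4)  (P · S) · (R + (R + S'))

2

(1) disagrees with g on (0,0,0,0) (formula → 1, table → 0); rule it out.
(3) disagrees with g on (0,0,0,1) (formula → 1, table → 0); rule it out.
(4) disagrees with g on (0,0,1,0) (formula → 0, table → 1); rule it out.
That leaves (2). Evaluating it on every row reproduces the table of g exactly.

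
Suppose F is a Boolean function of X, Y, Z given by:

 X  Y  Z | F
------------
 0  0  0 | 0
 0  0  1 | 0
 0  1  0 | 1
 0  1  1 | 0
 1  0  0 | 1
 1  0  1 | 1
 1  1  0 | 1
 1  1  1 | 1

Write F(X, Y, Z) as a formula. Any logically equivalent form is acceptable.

The 0-rows are (0,0,0), (0,0,1), (0,1,1). Take each as a conjunction (¬X·¬Y·¬Z, ¬X·¬Y·Z, ¬X·Y·Z), form their disjunction, and complement — that gives a formula that is 1 everywhere F is.

F(X, Y, Z) = ~((((~X & ~Y) & ~Z) | ((~X & ~Y) & Z)) | ((~X & Y) & Z))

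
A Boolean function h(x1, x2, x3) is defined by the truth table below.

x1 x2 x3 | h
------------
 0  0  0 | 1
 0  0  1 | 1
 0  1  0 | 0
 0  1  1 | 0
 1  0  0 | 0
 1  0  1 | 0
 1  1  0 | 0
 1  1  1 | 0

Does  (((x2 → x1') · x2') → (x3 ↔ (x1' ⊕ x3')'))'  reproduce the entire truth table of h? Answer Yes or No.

Check the formula against h row by row:
  x1=0, x2=0, x3=0: formula gives 1, h = 1 ✓
  x1=0, x2=0, x3=1: formula gives 1, h = 1 ✓
  x1=0, x2=1, x3=0: formula gives 0, h = 0 ✓
  x1=0, x2=1, x3=1: formula gives 0, h = 0 ✓
  x1=1, x2=0, x3=0: formula gives 0, h = 0 ✓
  …and likewise for the remaining 3 rows.
All 8 rows match — the expression computes h exactly.

Yes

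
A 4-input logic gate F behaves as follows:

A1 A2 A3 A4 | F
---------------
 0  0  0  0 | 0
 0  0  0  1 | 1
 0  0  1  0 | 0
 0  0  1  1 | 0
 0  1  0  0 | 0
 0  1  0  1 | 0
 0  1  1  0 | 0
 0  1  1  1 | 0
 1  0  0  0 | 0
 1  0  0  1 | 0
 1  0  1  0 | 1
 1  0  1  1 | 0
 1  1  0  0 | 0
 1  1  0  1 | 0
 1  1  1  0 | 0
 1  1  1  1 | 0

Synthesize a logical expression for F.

Collect the rows where F=1 — (0,0,0,1), (1,0,1,0) — and write one minterm per row: ¬A1·¬A2·¬A3·A4, A1·¬A2·A3·¬A4. Their union (logical OR) reproduces the table exactly.

F(A1, A2, A3, A4) = (((not A1 and not A2) and not A3) and A4) or (((A1 and not A2) and A3) and not A4)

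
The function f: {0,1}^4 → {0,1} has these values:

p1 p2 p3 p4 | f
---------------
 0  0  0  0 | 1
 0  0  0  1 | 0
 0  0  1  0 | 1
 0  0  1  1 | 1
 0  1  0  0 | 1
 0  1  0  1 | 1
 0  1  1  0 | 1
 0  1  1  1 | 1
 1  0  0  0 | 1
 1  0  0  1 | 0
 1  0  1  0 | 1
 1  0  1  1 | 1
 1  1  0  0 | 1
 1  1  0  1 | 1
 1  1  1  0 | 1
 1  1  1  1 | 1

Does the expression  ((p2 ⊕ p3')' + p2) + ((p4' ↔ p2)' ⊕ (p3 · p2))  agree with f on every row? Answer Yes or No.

Test each input against both f and the formula:
  p1=0, p2=0, p3=0, p4=0: formula gives 1, f = 1 ✓
  p1=0, p2=0, p3=0, p4=1: formula gives 0, f = 0 ✓
  p1=0, p2=0, p3=1, p4=0: formula gives 1, f = 1 ✓
  p1=0, p2=0, p3=1, p4=1: formula gives 1, f = 1 ✓
  … (the remaining 12 rows also agree.)
No disagreement on any input; they are logically equivalent.

Yes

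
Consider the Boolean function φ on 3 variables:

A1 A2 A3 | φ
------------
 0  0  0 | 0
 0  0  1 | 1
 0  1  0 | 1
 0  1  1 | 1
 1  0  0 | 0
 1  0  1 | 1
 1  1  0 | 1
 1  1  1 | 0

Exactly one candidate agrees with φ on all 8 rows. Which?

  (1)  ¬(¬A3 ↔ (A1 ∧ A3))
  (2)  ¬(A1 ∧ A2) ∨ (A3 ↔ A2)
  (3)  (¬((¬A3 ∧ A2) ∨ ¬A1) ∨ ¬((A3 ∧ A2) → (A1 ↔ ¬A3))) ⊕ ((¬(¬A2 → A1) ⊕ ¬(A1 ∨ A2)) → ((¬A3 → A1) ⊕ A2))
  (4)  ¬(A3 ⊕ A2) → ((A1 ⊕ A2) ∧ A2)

4

(1) fails at (0,0,0): the formula yields 1, φ is 0.
(2) fails at (0,0,0): the formula yields 1, φ is 0.
(3) fails at (0,0,0): the formula yields 1, φ is 0.
(4) is the remaining candidate, and it agrees with φ on all 8 inputs.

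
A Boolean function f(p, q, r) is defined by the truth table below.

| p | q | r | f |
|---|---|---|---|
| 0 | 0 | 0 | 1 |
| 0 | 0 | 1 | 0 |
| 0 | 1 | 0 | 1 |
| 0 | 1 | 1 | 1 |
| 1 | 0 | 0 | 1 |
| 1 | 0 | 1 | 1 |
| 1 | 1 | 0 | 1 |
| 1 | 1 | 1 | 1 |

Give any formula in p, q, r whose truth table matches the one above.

f(p, q, r) = ~((~p & ~q) & r)

Only row (0,0,1) gives 0. So f is 1 everywhere except there — the complement of the minterm ¬p·¬q·r.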